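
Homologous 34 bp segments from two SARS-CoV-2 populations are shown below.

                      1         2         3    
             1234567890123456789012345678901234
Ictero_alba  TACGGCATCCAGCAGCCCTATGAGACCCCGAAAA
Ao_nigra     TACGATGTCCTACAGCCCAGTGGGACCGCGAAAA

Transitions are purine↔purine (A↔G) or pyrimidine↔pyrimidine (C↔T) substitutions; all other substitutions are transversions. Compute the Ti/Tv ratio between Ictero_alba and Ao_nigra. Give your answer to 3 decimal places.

2.000

The sequences differ at positions 5 (G/A, transition), 6 (C/T, transition), 7 (A/G, transition), 11 (A/T, transversion), 12 (G/A, transition), 19 (T/A, transversion), 20 (A/G, transition), 23 (A/G, transition), 28 (C/G, transversion).
Of the 9 differences, 6 transitions and 3 transversions, so Ti/Tv = 6/3 = 2.000.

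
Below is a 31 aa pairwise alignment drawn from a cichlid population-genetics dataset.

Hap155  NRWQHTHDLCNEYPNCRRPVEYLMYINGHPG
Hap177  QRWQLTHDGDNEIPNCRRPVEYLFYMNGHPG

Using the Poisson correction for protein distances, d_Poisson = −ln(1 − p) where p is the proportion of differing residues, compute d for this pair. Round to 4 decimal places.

Differing sites — 1:N/Q; 5:H/L; 9:L/G; 10:C/D; 13:Y/I; 24:M/F; 26:I/M.
p = 7/31 = 0.225806.
d = −ln(1 − 0.225806) = −ln(0.774194) = 0.2559.

0.2559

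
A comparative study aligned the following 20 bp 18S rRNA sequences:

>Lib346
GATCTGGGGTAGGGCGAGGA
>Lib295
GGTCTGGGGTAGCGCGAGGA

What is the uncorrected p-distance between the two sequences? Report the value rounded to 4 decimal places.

0.1000

Differing sites — 2:A/G; 13:G/C.
There are 2 differences over 20 sites, so p = 2/20 = 0.1000.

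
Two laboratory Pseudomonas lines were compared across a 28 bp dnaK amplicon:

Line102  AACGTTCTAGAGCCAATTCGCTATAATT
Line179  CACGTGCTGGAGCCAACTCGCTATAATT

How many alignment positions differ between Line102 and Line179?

4

The sequences differ at positions 1 (A/C), 6 (T/G), 9 (A/G), 17 (T/C).
That gives 4 mismatches out of 28 aligned sites, so the Hamming distance is 4.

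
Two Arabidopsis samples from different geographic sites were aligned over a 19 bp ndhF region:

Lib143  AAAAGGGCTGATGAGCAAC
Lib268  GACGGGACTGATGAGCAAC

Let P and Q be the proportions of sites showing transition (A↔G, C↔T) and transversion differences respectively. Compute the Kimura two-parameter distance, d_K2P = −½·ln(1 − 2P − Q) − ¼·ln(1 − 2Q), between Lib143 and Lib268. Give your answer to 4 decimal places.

The sequences differ at positions 1 (A/G, transition), 3 (A/C, transversion), 4 (A/G, transition), 7 (G/A, transition).
Of the 4 differences, 3 transitions and 1 transversion over 19 sites: P = 3/19 = 0.157895, Q = 1/19 = 0.052632.
d = −0.5·ln(0.631578) − 0.25·ln(0.894736) = −0.5·(-0.459534) − 0.25·(-0.111227) = 0.2576.

0.2576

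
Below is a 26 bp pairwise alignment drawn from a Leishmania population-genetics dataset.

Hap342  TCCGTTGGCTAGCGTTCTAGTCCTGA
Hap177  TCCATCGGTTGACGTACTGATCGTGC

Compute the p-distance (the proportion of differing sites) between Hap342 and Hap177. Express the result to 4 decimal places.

Mismatches occur at site 4 (G↔A), site 6 (T↔C), site 9 (C↔T), site 11 (A↔G), site 12 (G↔A), site 16 (T↔A), site 19 (A↔G), site 20 (G↔A), site 23 (C↔G), site 26 (A↔C).
There are 10 differences over 26 sites, so p = 10/26 = 0.3846.

0.3846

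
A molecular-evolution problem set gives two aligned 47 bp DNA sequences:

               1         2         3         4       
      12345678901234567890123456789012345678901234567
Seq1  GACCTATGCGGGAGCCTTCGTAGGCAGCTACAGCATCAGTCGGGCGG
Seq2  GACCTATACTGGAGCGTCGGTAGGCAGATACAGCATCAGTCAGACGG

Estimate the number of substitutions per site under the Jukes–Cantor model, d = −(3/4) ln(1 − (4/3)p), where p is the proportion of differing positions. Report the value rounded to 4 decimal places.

Mismatches occur at site 8 (G↔A), site 10 (G↔T), site 16 (C↔G), site 18 (T↔C), site 19 (C↔G), site 28 (C↔A), site 42 (G↔A), site 44 (G↔A).
p = 8/47 = 0.170213.
d = −0.75 · ln(1 − (4/3)·0.170213) = −0.75 · ln(0.773049) = −0.75 · (-0.257413) = 0.1931.

0.1931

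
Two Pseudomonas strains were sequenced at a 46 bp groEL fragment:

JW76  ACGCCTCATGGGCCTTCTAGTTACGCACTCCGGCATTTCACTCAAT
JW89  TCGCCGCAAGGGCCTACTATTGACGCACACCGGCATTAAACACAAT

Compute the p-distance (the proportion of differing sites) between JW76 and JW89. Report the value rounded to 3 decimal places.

The sequences differ at positions 1 (A/T), 6 (T/G), 9 (T/A), 16 (T/A), 20 (G/T), 22 (T/G), 29 (T/A), 38 (T/A), 39 (C/A), 42 (T/A).
There are 10 differences over 46 sites, so p = 10/46 = 0.217.

0.217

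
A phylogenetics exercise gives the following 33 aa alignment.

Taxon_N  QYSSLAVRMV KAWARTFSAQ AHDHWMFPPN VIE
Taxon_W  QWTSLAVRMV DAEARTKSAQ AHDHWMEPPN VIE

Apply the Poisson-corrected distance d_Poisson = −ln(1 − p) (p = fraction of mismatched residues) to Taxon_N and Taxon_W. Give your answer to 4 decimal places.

Mismatches occur at site 2 (Y↔W), site 3 (S↔T), site 11 (K↔D), site 13 (W↔E), site 17 (F↔K), site 27 (F↔E).
p = 6/33 = 0.181818.
d = −ln(1 − 0.181818) = −ln(0.818182) = 0.2007.

0.2007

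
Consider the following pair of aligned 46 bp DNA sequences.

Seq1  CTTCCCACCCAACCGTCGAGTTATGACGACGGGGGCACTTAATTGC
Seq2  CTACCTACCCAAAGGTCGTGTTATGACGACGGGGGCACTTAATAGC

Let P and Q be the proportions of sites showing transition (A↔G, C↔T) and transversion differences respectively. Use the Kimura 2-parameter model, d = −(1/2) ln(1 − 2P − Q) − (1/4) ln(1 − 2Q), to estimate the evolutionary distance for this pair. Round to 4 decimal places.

0.1438

Mismatches occur at site 3 (T→A, transversion), site 6 (C→T, transition), site 13 (C→A, transversion), site 14 (C→G, transversion), site 19 (A→T, transversion), site 44 (T→A, transversion).
Of the 6 differences, 1 transition and 5 transversions over 46 sites: P = 1/46 = 0.021739, Q = 5/46 = 0.108696.
d = −0.5·ln(0.847826) − 0.25·ln(0.782608) = −0.5·(-0.165080) − 0.25·(-0.245123) = 0.1438.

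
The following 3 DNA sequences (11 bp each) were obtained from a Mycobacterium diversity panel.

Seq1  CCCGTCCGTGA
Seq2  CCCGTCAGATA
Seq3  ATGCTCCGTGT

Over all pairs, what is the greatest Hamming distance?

Pairwise Hamming distances:
  Seq1 vs Seq2: 3
  Seq1 vs Seq3: 5
  Seq2 vs Seq3: 8
The largest is 8, between Seq2 and Seq3.

8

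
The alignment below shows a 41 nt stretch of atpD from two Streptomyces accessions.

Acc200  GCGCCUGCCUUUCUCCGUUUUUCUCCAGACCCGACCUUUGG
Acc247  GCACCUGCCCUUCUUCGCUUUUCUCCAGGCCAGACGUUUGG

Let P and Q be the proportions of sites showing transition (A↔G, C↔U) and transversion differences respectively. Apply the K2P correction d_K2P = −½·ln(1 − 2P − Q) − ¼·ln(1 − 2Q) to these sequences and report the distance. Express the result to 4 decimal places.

The sequences differ at positions 3 (G/A, transition), 10 (U/C, transition), 15 (C/U, transition), 18 (U/C, transition), 29 (A/G, transition), 32 (C/A, transversion), 36 (C/G, transversion).
Of the 7 differences, 5 transitions and 2 transversions over 41 sites: P = 5/41 = 0.121951, Q = 2/41 = 0.048780.
d = −0.5·ln(0.707318) − 0.25·ln(0.902440) = −0.5·(-0.346275) − 0.25·(-0.102653) = 0.1988.

0.1988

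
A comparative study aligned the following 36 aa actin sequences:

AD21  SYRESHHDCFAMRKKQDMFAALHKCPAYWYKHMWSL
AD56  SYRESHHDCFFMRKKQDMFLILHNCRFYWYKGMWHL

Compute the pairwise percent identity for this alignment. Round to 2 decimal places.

The sequences differ at positions 11 (A/F), 20 (A/L), 21 (A/I), 24 (K/N), 26 (P/R), 27 (A/F), 32 (H/G), 35 (S/H).
28 of the 36 sites match, so the percent identity is 28/36 × 100 = 77.78%.

77.78%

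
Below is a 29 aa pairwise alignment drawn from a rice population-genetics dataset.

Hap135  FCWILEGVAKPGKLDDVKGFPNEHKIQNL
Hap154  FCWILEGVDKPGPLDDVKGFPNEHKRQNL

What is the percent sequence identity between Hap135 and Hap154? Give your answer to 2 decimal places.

89.66%

The sequences differ at positions 9 (A/D), 13 (K/P), 26 (I/R).
26 of the 29 sites match, so the percent identity is 26/29 × 100 = 89.66%.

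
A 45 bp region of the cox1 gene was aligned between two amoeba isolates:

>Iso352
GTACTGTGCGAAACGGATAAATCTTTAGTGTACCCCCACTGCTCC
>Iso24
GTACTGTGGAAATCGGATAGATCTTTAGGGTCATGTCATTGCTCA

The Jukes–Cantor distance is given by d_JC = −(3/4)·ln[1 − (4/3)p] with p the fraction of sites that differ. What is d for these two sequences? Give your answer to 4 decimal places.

Mismatches occur at site 9 (C→G), site 10 (G→A), site 13 (A→T), site 20 (A→G), site 29 (T→G), site 32 (A→C), site 33 (C→A), site 34 (C→T), site 35 (C→G), site 36 (C→T), site 39 (C→T), site 45 (C→A).
p = 12/45 = 0.266667.
d = −0.75 · ln(1 − (4/3)·0.266667) = −0.75 · ln(0.644444) = −0.75 · (-0.439367) = 0.3295.

0.3295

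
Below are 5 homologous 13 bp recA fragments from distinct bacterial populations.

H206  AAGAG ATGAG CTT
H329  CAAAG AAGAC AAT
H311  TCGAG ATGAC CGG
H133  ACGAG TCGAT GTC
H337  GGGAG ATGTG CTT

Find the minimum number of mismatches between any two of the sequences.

Pairwise Hamming distances:
  H206 vs H329: 6
  H206 vs H311: 5
  H206 vs H133: 6
  H206 vs H337: 3
  H329 vs H311: 7
  H329 vs H133: 9
  H329 vs H337: 8
  H311 vs H133: 7
  H311 vs H337: 6
  H133 vs H337: 8
The smallest is 3, between H206 and H337.

3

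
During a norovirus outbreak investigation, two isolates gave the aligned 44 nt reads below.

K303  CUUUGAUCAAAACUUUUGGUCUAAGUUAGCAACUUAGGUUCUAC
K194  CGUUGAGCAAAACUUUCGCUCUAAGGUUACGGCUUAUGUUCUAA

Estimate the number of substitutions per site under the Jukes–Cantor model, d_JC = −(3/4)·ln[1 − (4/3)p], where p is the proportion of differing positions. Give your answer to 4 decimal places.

The sequences differ at positions 2 (U/G), 7 (U/G), 17 (U/C), 19 (G/C), 26 (U/G), 28 (A/U), 29 (G/A), 31 (A/G), 32 (A/G), 37 (G/U), 44 (C/A).
p = 11/44 = 0.250000.
d = −0.75 · ln(1 − (4/3)·0.250000) = −0.75 · ln(0.666667) = −0.75 · (-0.405465) = 0.3041.

0.3041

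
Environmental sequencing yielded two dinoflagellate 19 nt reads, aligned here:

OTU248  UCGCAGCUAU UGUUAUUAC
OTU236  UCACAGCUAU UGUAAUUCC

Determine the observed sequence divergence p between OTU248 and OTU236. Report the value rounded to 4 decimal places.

Differing sites — 3:G/A; 14:U/A; 18:A/C.
There are 3 differences over 19 sites, so p = 3/19 = 0.1579.

0.1579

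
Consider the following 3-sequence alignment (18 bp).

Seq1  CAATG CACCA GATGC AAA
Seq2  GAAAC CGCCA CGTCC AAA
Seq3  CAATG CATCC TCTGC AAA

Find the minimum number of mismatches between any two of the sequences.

4

Pairwise Hamming distances:
  Seq1 vs Seq2: 7
  Seq1 vs Seq3: 4
  Seq2 vs Seq3: 9
The smallest is 4, between Seq1 and Seq3.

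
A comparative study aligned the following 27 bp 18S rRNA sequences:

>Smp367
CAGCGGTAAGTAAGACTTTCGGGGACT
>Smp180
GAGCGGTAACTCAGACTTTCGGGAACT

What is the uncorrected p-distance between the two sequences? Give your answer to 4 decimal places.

The sequences differ at positions 1 (C/G), 10 (G/C), 12 (A/C), 24 (G/A).
There are 4 differences over 27 sites, so p = 4/27 = 0.1481.

0.1481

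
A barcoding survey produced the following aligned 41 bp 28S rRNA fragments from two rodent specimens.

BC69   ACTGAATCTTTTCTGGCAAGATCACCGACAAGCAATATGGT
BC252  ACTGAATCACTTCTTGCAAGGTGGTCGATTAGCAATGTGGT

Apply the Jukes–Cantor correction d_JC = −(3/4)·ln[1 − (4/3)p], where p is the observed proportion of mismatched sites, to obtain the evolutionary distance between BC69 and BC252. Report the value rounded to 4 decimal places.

0.2950

Differing sites — 9:T/A; 10:T/C; 15:G/T; 21:A/G; 23:C/G; 24:A/G; 25:C/T; 29:C/T; 30:A/T; 37:A/G.
p = 10/41 = 0.243902.
d = −0.75 · ln(1 − (4/3)·0.243902) = −0.75 · ln(0.674797) = −0.75 · (-0.393343) = 0.2950.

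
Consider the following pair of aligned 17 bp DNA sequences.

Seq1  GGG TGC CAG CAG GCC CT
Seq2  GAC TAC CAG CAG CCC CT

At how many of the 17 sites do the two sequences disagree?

4

The sequences differ at positions 2 (G/A), 3 (G/C), 5 (G/A), 13 (G/C).
That gives 4 mismatches out of 17 aligned sites, so the Hamming distance is 4.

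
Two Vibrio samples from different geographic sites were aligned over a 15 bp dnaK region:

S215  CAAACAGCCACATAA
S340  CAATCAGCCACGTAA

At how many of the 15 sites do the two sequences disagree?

2

The sequences differ at positions 4 (A/T), 12 (A/G).
That gives 2 mismatches out of 15 aligned sites, so the Hamming distance is 2.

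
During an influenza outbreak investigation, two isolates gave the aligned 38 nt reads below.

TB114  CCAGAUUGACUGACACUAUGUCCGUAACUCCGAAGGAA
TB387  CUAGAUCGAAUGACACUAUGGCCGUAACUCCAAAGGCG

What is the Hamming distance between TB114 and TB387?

Differing sites — 2:C/U; 7:U/C; 10:C/A; 21:U/G; 32:G/A; 37:A/C; 38:A/G.
That gives 7 mismatches out of 38 aligned sites, so the Hamming distance is 7.

7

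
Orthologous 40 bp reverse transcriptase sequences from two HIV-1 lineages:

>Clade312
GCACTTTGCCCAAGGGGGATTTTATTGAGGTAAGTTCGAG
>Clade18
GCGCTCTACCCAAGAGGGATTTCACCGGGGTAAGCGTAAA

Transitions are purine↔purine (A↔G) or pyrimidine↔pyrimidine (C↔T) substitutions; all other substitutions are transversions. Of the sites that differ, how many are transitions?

12

The sequences differ at positions 3 (A/G, transition), 6 (T/C, transition), 8 (G/A, transition), 15 (G/A, transition), 23 (T/C, transition), 25 (T/C, transition), 26 (T/C, transition), 28 (A/G, transition), 35 (T/C, transition), 36 (T/G, transversion), 37 (C/T, transition), 38 (G/A, transition), 40 (G/A, transition).
Of the 13 differences, 12 transitions and 1 transversion, so the answer is 12.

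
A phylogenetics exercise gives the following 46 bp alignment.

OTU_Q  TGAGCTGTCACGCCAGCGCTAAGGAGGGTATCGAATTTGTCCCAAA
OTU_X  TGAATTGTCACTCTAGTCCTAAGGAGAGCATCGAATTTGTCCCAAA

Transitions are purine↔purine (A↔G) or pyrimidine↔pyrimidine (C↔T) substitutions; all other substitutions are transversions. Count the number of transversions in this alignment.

The sequences differ at positions 4 (G/A, transition), 5 (C/T, transition), 12 (G/T, transversion), 14 (C/T, transition), 17 (C/T, transition), 18 (G/C, transversion), 27 (G/A, transition), 29 (T/C, transition).
Of the 8 differences, 6 transitions and 2 transversions, so the answer is 2.

2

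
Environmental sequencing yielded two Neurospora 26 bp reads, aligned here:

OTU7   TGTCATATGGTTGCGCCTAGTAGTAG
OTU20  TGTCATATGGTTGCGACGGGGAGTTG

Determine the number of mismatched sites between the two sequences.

5

Mismatches occur at site 16 (C→A), site 18 (T→G), site 19 (A→G), site 21 (T→G), site 25 (A→T).
That gives 5 mismatches out of 26 aligned sites, so the Hamming distance is 5.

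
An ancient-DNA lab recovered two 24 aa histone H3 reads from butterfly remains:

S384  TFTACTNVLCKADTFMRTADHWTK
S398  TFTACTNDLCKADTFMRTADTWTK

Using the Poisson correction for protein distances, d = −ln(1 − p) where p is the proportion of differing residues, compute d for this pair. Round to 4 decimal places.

Differing sites — 8:V/D; 21:H/T.
p = 2/24 = 0.083333.
d = −ln(1 − 0.083333) = −ln(0.916667) = 0.0870.

0.0870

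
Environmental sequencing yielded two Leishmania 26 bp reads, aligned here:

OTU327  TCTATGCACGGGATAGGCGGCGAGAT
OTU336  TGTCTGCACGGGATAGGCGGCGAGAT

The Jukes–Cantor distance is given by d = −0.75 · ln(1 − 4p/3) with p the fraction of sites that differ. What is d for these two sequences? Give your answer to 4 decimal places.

The sequences differ at positions 2 (C/G), 4 (A/C).
p = 2/26 = 0.076923.
d = −0.75 · ln(1 − (4/3)·0.076923) = −0.75 · ln(0.897436) = −0.75 · (-0.108213) = 0.0812.

0.0812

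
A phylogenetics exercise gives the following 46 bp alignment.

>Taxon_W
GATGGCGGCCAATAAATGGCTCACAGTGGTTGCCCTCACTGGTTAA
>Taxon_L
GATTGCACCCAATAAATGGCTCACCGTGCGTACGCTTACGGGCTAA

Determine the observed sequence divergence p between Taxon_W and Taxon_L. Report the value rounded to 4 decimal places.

Differing sites — 4:G/T; 7:G/A; 8:G/C; 25:A/C; 29:G/C; 30:T/G; 32:G/A; 34:C/G; 37:C/T; 40:T/G; 43:T/C.
There are 11 differences over 46 sites, so p = 11/46 = 0.2391.

0.2391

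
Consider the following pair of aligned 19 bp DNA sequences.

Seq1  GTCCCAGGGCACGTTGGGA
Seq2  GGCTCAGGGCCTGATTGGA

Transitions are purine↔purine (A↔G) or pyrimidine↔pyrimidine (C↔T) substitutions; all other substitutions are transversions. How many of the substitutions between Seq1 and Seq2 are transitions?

The sequences differ at positions 2 (T/G, transversion), 4 (C/T, transition), 11 (A/C, transversion), 12 (C/T, transition), 14 (T/A, transversion), 16 (G/T, transversion).
Of the 6 differences, 2 transitions and 4 transversions, so the answer is 2.

2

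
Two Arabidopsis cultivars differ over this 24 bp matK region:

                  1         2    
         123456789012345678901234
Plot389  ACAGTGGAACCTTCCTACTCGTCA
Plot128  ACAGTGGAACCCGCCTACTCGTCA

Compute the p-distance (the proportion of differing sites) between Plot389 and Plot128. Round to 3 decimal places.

Differing sites — 12:T/C; 13:T/G.
There are 2 differences over 24 sites, so p = 2/24 = 0.083.

0.083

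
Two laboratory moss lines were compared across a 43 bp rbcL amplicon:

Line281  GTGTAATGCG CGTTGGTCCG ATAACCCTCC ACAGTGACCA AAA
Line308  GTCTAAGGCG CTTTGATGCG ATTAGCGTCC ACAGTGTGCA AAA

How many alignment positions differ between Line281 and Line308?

Differing sites — 3:G/C; 7:T/G; 12:G/T; 16:G/A; 18:C/G; 23:A/T; 25:C/G; 27:C/G; 37:A/T; 38:C/G.
That gives 10 mismatches out of 43 aligned sites, so the Hamming distance is 10.

10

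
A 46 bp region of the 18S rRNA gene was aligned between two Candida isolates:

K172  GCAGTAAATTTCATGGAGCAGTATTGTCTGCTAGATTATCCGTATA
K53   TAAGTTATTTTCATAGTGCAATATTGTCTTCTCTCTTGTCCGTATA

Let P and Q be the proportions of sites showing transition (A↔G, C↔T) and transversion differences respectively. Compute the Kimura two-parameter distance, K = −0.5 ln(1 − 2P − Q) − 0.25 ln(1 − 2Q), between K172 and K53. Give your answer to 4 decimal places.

The sequences differ at positions 1 (G/T, transversion), 2 (C/A, transversion), 6 (A/T, transversion), 8 (A/T, transversion), 15 (G/A, transition), 17 (A/T, transversion), 21 (G/A, transition), 30 (G/T, transversion), 33 (A/C, transversion), 34 (G/T, transversion), 35 (A/C, transversion), 38 (A/G, transition).
Of the 12 differences, 3 transitions and 9 transversions over 46 sites: P = 3/46 = 0.065217, Q = 9/46 = 0.195652.
d = −0.5·ln(0.673914) − 0.25·ln(0.608696) = −0.5·(-0.394653) − 0.25·(-0.496436) = 0.3214.

0.3214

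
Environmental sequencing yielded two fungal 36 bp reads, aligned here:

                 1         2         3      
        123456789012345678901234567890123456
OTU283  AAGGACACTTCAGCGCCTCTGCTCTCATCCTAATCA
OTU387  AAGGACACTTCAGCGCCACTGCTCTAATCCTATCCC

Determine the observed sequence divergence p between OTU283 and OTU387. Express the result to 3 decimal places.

0.139

Differing sites — 18:T/A; 26:C/A; 33:A/T; 34:T/C; 36:A/C.
There are 5 differences over 36 sites, so p = 5/36 = 0.139.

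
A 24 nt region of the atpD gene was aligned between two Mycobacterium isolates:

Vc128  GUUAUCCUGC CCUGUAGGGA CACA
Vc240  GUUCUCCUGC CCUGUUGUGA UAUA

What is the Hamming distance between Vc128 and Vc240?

5

Mismatches occur at site 4 (A↔C), site 16 (A↔U), site 18 (G↔U), site 21 (C↔U), site 23 (C↔U).
That gives 5 mismatches out of 24 aligned sites, so the Hamming distance is 5.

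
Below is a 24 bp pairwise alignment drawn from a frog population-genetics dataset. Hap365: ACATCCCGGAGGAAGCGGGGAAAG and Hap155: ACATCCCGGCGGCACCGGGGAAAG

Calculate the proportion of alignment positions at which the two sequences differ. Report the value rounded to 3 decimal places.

Differing sites — 10:A/C; 13:A/C; 15:G/C.
There are 3 differences over 24 sites, so p = 3/24 = 0.125.

0.125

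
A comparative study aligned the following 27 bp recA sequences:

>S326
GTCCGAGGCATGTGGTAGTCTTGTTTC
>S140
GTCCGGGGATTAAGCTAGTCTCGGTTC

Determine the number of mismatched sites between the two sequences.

8

The sequences differ at positions 6 (A/G), 9 (C/A), 10 (A/T), 12 (G/A), 13 (T/A), 15 (G/C), 22 (T/C), 24 (T/G).
That gives 8 mismatches out of 27 aligned sites, so the Hamming distance is 8.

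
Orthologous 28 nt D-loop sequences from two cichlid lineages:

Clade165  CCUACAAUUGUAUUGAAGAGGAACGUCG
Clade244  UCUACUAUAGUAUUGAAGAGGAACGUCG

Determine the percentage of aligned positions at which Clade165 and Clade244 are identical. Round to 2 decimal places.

89.29%

Mismatches occur at site 1 (C→U), site 6 (A→U), site 9 (U→A).
25 of the 28 sites match, so the percent identity is 25/28 × 100 = 89.29%.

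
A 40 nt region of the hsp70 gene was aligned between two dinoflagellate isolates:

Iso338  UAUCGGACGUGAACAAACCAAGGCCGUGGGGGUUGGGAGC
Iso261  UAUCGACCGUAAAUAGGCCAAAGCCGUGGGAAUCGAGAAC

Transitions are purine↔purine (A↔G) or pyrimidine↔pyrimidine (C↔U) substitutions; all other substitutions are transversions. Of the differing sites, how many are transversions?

1

Differing sites — 6:G/A (Ti); 7:A/C (Tv); 11:G/A (Ti); 14:C/U (Ti); 16:A/G (Ti); 17:A/G (Ti); 22:G/A (Ti); 31:G/A (Ti); 32:G/A (Ti); 34:U/C (Ti); 36:G/A (Ti); 39:G/A (Ti).
Of the 12 differences, 11 transitions and 1 transversion, so the answer is 1.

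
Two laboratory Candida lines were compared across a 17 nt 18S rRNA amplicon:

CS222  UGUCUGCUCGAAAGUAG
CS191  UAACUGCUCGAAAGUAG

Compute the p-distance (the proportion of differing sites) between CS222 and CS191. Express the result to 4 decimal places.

The sequences differ at positions 2 (G/A), 3 (U/A).
There are 2 differences over 17 sites, so p = 2/17 = 0.1176.

0.1176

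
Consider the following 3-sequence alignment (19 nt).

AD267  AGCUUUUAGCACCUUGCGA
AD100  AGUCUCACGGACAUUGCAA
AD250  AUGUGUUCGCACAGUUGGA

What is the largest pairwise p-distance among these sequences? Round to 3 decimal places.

0.579

Pairwise Hamming distances:
  AD267 vs AD100: 8
  AD267 vs AD250: 8
  AD100 vs AD250: 11
The largest is 11 mismatches, between AD100 and AD250; p = 11/19 = 0.579.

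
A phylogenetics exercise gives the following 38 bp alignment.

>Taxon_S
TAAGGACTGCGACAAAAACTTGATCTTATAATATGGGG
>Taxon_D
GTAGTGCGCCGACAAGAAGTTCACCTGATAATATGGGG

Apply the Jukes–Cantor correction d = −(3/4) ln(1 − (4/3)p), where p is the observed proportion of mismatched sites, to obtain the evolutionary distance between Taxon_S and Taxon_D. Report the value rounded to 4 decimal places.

The sequences differ at positions 1 (T/G), 2 (A/T), 5 (G/T), 6 (A/G), 8 (T/G), 9 (G/C), 16 (A/G), 19 (C/G), 22 (G/C), 24 (T/C), 27 (T/G).
p = 11/38 = 0.289474.
d = −0.75 · ln(1 − (4/3)·0.289474) = −0.75 · ln(0.614035) = −0.75 · (-0.487703) = 0.3658.

0.3658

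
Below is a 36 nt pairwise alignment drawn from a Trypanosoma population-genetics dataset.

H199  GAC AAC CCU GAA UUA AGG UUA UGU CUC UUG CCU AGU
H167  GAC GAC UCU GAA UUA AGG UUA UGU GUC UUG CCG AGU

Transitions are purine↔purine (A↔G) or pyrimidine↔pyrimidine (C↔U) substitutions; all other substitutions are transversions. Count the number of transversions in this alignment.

2

Mismatches occur at site 4 (A→G, transition), site 7 (C→U, transition), site 25 (C→G, transversion), site 33 (U→G, transversion).
Of the 4 differences, 2 transitions and 2 transversions, so the answer is 2.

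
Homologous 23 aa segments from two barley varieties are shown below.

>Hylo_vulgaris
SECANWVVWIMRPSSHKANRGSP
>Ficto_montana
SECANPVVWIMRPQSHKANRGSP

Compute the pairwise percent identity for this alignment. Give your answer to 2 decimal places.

Mismatches occur at site 6 (W→P), site 14 (S→Q).
21 of the 23 sites match, so the percent identity is 21/23 × 100 = 91.30%.

91.30%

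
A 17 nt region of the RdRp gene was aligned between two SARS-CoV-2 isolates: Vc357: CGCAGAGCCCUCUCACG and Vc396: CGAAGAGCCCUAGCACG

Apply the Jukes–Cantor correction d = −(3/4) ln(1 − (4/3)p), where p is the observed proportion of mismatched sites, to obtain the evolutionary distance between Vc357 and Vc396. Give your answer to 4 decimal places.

0.2012

The sequences differ at positions 3 (C/A), 12 (C/A), 13 (U/G).
p = 3/17 = 0.176471.
d = −0.75 · ln(1 − (4/3)·0.176471) = −0.75 · ln(0.764705) = −0.75 · (-0.268265) = 0.2012.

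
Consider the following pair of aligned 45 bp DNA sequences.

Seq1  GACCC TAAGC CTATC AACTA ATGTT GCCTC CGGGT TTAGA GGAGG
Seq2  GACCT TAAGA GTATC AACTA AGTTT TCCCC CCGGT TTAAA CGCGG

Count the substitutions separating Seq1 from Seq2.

11

Mismatches occur at site 5 (C↔T), site 10 (C↔A), site 11 (C↔G), site 22 (T↔G), site 23 (G↔T), site 26 (G↔T), site 29 (T↔C), site 32 (G↔C), site 39 (G↔A), site 41 (G↔C), site 43 (A↔C).
That gives 11 mismatches out of 45 aligned sites, so the Hamming distance is 11.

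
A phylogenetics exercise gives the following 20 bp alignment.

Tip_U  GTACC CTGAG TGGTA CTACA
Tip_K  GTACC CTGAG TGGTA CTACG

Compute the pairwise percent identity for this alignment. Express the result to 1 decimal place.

The sequences differ at position 20 (A/G).
19 of the 20 sites match, so the percent identity is 19/20 × 100 = 95.0%.

95.0%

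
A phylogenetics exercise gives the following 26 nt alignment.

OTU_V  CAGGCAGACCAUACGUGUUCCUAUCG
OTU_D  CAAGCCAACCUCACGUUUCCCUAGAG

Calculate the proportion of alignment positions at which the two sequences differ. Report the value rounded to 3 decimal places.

0.346

Mismatches occur at site 3 (G→A), site 6 (A→C), site 7 (G→A), site 11 (A→U), site 12 (U→C), site 17 (G→U), site 19 (U→C), site 24 (U→G), site 25 (C→A).
There are 9 differences over 26 sites, so p = 9/26 = 0.346.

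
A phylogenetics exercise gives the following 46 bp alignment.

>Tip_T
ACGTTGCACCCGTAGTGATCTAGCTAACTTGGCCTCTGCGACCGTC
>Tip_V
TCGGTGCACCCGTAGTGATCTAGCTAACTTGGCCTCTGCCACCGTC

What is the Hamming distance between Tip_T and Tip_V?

3

Differing sites — 1:A/T; 4:T/G; 40:G/C.
That gives 3 mismatches out of 46 aligned sites, so the Hamming distance is 3.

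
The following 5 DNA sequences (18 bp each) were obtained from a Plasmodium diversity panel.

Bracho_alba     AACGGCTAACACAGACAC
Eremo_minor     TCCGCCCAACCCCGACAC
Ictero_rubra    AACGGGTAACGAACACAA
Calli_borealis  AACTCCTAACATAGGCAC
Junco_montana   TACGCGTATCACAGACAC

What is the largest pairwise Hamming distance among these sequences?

10

Pairwise Hamming distances:
  Bracho_alba vs Eremo_minor: 6
  Bracho_alba vs Ictero_rubra: 5
  Bracho_alba vs Calli_borealis: 4
  Bracho_alba vs Junco_montana: 4
  Eremo_minor vs Ictero_rubra: 10
  Eremo_minor vs Calli_borealis: 8
  Eremo_minor vs Junco_montana: 6
  Ictero_rubra vs Calli_borealis: 8
  Ictero_rubra vs Junco_montana: 7
  Calli_borealis vs Junco_montana: 6
The largest is 10, between Eremo_minor and Ictero_rubra.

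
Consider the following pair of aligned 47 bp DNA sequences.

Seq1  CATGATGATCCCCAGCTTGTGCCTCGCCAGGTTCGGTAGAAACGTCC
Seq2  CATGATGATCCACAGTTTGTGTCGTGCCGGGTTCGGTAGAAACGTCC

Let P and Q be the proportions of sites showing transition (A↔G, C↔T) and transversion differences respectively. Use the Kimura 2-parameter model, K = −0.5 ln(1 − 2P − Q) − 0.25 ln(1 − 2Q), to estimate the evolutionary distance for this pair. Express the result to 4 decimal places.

Differing sites — 12:C/A (Tv); 16:C/T (Ti); 22:C/T (Ti); 24:T/G (Tv); 25:C/T (Ti); 29:A/G (Ti).
Of the 6 differences, 4 transitions and 2 transversions over 47 sites: P = 4/47 = 0.085106, Q = 2/47 = 0.042553.
d = −0.5·ln(0.787235) − 0.25·ln(0.914894) = −0.5·(-0.239228) − 0.25·(-0.088947) = 0.1419.

0.1419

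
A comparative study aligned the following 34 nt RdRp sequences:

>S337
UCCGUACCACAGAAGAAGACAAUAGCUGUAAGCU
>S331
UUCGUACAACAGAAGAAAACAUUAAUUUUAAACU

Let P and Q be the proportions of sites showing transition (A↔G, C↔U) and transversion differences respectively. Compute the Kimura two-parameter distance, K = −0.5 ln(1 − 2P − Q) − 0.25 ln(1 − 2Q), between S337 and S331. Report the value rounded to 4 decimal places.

0.2895

Mismatches occur at site 2 (C↔U, transition), site 8 (C↔A, transversion), site 18 (G↔A, transition), site 22 (A↔U, transversion), site 25 (G↔A, transition), site 26 (C↔U, transition), site 28 (G↔U, transversion), site 32 (G↔A, transition).
Of the 8 differences, 5 transitions and 3 transversions over 34 sites: P = 5/34 = 0.147059, Q = 3/34 = 0.088235.
d = −0.5·ln(0.617647) − 0.25·ln(0.823530) = −0.5·(-0.481838) − 0.25·(-0.194155) = 0.2895.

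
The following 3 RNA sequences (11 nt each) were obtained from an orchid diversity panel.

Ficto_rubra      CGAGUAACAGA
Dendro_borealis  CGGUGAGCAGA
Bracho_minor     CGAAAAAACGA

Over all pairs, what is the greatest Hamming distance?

Pairwise Hamming distances:
  Ficto_rubra vs Dendro_borealis: 4
  Ficto_rubra vs Bracho_minor: 4
  Dendro_borealis vs Bracho_minor: 6
The largest is 6, between Dendro_borealis and Bracho_minor.

6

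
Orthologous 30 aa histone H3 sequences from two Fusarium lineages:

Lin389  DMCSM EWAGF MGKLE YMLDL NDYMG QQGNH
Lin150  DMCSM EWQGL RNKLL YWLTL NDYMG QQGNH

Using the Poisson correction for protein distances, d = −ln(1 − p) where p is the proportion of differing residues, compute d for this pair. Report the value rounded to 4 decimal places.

0.2657

The sequences differ at positions 8 (A/Q), 10 (F/L), 11 (M/R), 12 (G/N), 15 (E/L), 17 (M/W), 19 (D/T).
p = 7/30 = 0.233333.
d = −ln(1 − 0.233333) = −ln(0.766667) = 0.2657.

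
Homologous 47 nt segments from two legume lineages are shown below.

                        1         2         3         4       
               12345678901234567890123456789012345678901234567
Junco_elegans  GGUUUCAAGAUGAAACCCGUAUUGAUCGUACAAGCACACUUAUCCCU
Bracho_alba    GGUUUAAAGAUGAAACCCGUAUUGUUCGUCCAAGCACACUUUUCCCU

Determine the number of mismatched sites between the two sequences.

The sequences differ at positions 6 (C/A), 25 (A/U), 30 (A/C), 42 (A/U).
That gives 4 mismatches out of 47 aligned sites, so the Hamming distance is 4.

4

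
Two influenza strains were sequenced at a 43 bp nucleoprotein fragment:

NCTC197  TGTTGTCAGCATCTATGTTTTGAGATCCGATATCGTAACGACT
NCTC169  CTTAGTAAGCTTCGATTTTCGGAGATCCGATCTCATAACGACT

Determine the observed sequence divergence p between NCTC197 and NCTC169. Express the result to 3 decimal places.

Mismatches occur at site 1 (T/C), site 2 (G/T), site 4 (T/A), site 7 (C/A), site 11 (A/T), site 14 (T/G), site 17 (G/T), site 20 (T/C), site 21 (T/G), site 32 (A/C), site 35 (G/A).
There are 11 differences over 43 sites, so p = 11/43 = 0.256.

0.256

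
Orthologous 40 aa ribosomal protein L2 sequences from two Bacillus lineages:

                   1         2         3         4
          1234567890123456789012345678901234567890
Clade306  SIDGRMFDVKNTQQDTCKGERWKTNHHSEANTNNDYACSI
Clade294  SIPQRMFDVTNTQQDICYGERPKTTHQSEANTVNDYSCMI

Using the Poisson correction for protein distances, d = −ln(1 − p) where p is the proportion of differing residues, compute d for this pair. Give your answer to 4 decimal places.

0.3216

The sequences differ at positions 3 (D/P), 4 (G/Q), 10 (K/T), 16 (T/I), 18 (K/Y), 22 (W/P), 25 (N/T), 27 (H/Q), 33 (N/V), 37 (A/S), 39 (S/M).
p = 11/40 = 0.275000.
d = −ln(1 − 0.275000) = −ln(0.725000) = 0.3216.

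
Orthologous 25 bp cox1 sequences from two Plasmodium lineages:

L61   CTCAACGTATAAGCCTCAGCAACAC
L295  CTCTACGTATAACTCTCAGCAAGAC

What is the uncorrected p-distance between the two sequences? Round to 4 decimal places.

Differing sites — 4:A/T; 13:G/C; 14:C/T; 23:C/G.
There are 4 differences over 25 sites, so p = 4/25 = 0.1600.

0.1600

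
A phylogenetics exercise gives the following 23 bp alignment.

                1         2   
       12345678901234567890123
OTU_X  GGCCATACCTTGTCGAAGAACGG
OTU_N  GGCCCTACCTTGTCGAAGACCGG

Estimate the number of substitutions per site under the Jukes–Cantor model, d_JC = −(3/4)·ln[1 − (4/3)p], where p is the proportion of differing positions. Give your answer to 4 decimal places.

0.0924

The sequences differ at positions 5 (A/C), 20 (A/C).
p = 2/23 = 0.086957.
d = −0.75 · ln(1 − (4/3)·0.086957) = −0.75 · ln(0.884057) = −0.75 · (-0.123234) = 0.0924.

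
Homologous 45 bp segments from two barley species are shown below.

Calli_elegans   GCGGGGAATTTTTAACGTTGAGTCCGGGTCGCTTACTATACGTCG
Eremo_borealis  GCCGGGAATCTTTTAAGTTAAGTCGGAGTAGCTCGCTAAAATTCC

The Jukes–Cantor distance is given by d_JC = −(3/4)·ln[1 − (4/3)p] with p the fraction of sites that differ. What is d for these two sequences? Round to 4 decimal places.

0.4019

The sequences differ at positions 3 (G/C), 10 (T/C), 14 (A/T), 16 (C/A), 20 (G/A), 25 (C/G), 27 (G/A), 30 (C/A), 34 (T/C), 35 (A/G), 39 (T/A), 41 (C/A), 42 (G/T), 45 (G/C).
p = 14/45 = 0.311111.
d = −0.75 · ln(1 − (4/3)·0.311111) = −0.75 · ln(0.585185) = −0.75 · (-0.535827) = 0.4019.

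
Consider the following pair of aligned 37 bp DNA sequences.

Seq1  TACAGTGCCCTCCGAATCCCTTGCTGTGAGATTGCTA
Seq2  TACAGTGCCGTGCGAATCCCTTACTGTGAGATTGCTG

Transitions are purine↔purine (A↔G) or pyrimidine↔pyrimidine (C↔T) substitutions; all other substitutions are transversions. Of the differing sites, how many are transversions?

2

Mismatches occur at site 10 (C↔G, transversion), site 12 (C↔G, transversion), site 23 (G↔A, transition), site 37 (A↔G, transition).
Of the 4 differences, 2 transitions and 2 transversions, so the answer is 2.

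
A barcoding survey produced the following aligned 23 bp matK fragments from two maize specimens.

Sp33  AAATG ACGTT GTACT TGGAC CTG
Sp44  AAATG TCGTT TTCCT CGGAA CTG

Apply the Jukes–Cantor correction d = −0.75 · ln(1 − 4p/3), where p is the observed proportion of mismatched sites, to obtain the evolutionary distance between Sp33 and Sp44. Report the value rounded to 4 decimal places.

0.2567

The sequences differ at positions 6 (A/T), 11 (G/T), 13 (A/C), 16 (T/C), 20 (C/A).
p = 5/23 = 0.217391.
d = −0.75 · ln(1 − (4/3)·0.217391) = −0.75 · ln(0.710145) = −0.75 · (-0.342286) = 0.2567.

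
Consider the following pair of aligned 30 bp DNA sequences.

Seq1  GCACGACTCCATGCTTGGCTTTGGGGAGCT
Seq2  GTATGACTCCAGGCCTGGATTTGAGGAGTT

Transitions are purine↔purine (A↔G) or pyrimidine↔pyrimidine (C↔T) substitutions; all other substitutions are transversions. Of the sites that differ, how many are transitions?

5

Differing sites — 2:C/T (Ti); 4:C/T (Ti); 12:T/G (Tv); 15:T/C (Ti); 19:C/A (Tv); 24:G/A (Ti); 29:C/T (Ti).
Of the 7 differences, 5 transitions and 2 transversions, so the answer is 5.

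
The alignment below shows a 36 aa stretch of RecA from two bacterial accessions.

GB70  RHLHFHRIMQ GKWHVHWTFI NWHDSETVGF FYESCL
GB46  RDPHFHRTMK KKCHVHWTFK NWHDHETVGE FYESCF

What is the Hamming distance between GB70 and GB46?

10

Mismatches occur at site 2 (H↔D), site 3 (L↔P), site 8 (I↔T), site 10 (Q↔K), site 11 (G↔K), site 13 (W↔C), site 20 (I↔K), site 25 (S↔H), site 30 (F↔E), site 36 (L↔F).
That gives 10 mismatches out of 36 aligned sites, so the Hamming distance is 10.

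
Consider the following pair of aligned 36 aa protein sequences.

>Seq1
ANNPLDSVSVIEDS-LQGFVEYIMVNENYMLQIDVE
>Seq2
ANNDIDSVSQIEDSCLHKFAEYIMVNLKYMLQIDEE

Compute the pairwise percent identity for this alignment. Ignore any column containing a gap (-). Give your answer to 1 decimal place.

74.3%

Excluding the 1 gap column leaves 35 comparable sites.
Mismatches occur at site 4 (P/D), site 5 (L/I), site 10 (V/Q), site 17 (Q/H), site 18 (G/K), site 20 (V/A), site 27 (E/L), site 28 (N/K), site 35 (V/E).
26 of the 35 comparable sites match, so the percent identity is 26/35 × 100 = 74.3%.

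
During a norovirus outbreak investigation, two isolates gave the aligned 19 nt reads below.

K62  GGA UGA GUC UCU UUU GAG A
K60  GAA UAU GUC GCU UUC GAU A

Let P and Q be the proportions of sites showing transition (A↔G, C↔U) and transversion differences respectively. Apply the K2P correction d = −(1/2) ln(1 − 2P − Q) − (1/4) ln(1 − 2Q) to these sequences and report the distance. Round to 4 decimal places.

0.4158

The sequences differ at positions 2 (G/A, transition), 5 (G/A, transition), 6 (A/U, transversion), 10 (U/G, transversion), 15 (U/C, transition), 18 (G/U, transversion).
Of the 6 differences, 3 transitions and 3 transversions over 19 sites: P = 3/19 = 0.157895, Q = 3/19 = 0.157895.
d = −0.5·ln(0.526315) − 0.25·ln(0.684210) = −0.5·(-0.641855) − 0.25·(-0.379490) = 0.4158.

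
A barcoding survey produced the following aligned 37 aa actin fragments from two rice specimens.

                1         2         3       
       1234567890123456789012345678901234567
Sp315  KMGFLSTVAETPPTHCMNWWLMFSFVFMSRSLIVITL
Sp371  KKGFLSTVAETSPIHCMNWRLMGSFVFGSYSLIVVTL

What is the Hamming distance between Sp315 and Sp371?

8

Mismatches occur at site 2 (M/K), site 12 (P/S), site 14 (T/I), site 20 (W/R), site 23 (F/G), site 28 (M/G), site 30 (R/Y), site 35 (I/V).
That gives 8 mismatches out of 37 aligned sites, so the Hamming distance is 8.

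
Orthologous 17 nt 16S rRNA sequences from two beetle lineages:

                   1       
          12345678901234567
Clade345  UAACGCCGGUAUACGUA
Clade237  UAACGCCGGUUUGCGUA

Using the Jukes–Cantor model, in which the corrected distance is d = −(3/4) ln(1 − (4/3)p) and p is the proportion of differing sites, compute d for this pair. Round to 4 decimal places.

0.1280

Mismatches occur at site 11 (A→U), site 13 (A→G).
p = 2/17 = 0.117647.
d = −0.75 · ln(1 − (4/3)·0.117647) = −0.75 · ln(0.843137) = −0.75 · (-0.170626) = 0.1280.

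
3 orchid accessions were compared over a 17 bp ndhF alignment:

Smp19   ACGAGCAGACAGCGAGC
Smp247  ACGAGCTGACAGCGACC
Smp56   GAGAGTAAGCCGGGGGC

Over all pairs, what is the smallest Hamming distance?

Pairwise Hamming distances:
  Smp19 vs Smp247: 2
  Smp19 vs Smp56: 8
  Smp247 vs Smp56: 10
The smallest is 2, between Smp19 and Smp247.

2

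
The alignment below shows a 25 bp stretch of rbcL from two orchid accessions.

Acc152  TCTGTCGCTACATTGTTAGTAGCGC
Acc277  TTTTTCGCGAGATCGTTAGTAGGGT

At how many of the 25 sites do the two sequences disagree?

7

The sequences differ at positions 2 (C/T), 4 (G/T), 9 (T/G), 11 (C/G), 14 (T/C), 23 (C/G), 25 (C/T).
That gives 7 mismatches out of 25 aligned sites, so the Hamming distance is 7.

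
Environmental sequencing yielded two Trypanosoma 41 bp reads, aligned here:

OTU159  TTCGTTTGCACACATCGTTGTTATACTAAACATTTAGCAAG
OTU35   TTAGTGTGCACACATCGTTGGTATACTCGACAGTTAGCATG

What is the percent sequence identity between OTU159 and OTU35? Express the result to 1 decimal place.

82.9%

Differing sites — 3:C/A; 6:T/G; 21:T/G; 28:A/C; 29:A/G; 33:T/G; 40:A/T.
34 of the 41 sites match, so the percent identity is 34/41 × 100 = 82.9%.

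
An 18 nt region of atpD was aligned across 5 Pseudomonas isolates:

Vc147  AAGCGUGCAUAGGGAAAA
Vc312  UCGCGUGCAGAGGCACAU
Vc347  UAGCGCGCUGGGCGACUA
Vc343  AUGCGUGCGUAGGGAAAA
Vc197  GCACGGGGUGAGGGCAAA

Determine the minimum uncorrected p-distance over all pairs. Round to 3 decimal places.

0.111

Pairwise Hamming distances:
  Vc147 vs Vc312: 6
  Vc147 vs Vc347: 8
  Vc147 vs Vc343: 2
  Vc147 vs Vc197: 8
  Vc312 vs Vc347: 8
  Vc312 vs Vc343: 7
  Vc312 vs Vc197: 9
  Vc347 vs Vc343: 9
  Vc347 vs Vc197: 10
  Vc343 vs Vc197: 8
The smallest is 2 mismatches, between Vc147 and Vc343; p = 2/18 = 0.111.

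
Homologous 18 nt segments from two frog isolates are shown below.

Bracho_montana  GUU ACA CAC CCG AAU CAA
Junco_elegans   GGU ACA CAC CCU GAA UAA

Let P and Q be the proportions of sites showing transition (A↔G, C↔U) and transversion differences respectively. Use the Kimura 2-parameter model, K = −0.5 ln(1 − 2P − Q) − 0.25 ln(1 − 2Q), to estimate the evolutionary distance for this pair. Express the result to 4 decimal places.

0.3476

Differing sites — 2:U/G (Tv); 12:G/U (Tv); 13:A/G (Ti); 15:U/A (Tv); 16:C/U (Ti).
Of the 5 differences, 2 transitions and 3 transversions over 18 sites: P = 2/18 = 0.111111, Q = 3/18 = 0.166667.
d = −0.5·ln(0.611111) − 0.25·ln(0.666666) = −0.5·(-0.492477) − 0.25·(-0.405466) = 0.3476.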